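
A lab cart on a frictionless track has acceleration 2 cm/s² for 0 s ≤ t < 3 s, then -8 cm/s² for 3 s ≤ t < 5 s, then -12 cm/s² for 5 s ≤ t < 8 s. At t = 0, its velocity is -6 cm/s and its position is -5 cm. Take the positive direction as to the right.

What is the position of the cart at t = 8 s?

On each constant-a segment, Δv = aΔt and Δx = v₀Δt + ½aΔt²; chain segment to segment.
0–3 s: v starts -6 cm/s; Δx = -6·3 + ½·2·3² = -9 cm; v ends 0 cm/s.
3–5 s: v starts 0 cm/s; Δx = 0·2 + ½·-8·2² = -16 cm; v ends -16 cm/s.
5–8 s: v starts -16 cm/s; Δx = -16·3 + ½·-12·3² = -102 cm; v ends -52 cm/s.
x(8) = -5 + Σ Δx = -132 cm.

-132 cm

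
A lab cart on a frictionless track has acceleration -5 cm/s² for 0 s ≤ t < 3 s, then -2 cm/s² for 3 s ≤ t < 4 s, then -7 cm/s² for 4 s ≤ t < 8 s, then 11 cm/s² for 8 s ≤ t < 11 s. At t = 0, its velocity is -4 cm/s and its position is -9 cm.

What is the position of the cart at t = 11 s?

-301 cm

On each constant-a segment, Δv = aΔt and Δx = v₀Δt + ½aΔt²; chain segment to segment.
0–3 s: v starts -4 cm/s; Δx = -4·3 + ½·-5·3² = -34.5 cm; v ends -19 cm/s.
3–4 s: v starts -19 cm/s; Δx = -19·1 + ½·-2·1² = -20 cm; v ends -21 cm/s.
4–8 s: v starts -21 cm/s; Δx = -21·4 + ½·-7·4² = -140 cm; v ends -49 cm/s.
8–11 s: v starts -49 cm/s; Δx = -49·3 + ½·11·3² = -97.5 cm; v ends -16 cm/s.
x(11) = -9 + Σ Δx = -301 cm.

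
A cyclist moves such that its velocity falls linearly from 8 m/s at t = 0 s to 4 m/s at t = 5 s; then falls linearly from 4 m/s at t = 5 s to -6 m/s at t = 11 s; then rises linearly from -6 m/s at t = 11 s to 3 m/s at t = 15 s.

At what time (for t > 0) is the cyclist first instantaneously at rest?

v changes sign on 5–11 s (from 4 to -6); the graph is linear there, so v = 0 at t = 5 + (-4)·(11 − 5)/(-6 − 4) = 7.4 s.

t = 7.4 s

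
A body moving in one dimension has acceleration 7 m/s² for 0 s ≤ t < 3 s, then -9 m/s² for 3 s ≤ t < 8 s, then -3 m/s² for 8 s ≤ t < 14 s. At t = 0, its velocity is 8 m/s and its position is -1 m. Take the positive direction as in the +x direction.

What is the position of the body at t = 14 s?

-63 m

On each constant-a segment, Δv = aΔt and Δx = v₀Δt + ½aΔt²; chain segment to segment.
0–3 s: v starts 8 m/s; Δx = 8·3 + ½·7·3² = 55.5 m; v ends 29 m/s.
3–8 s: v starts 29 m/s; Δx = 29·5 + ½·-9·5² = 32.5 m; v ends -16 m/s.
8–14 s: v starts -16 m/s; Δx = -16·6 + ½·-3·6² = -150 m; v ends -34 m/s.
x(14) = -1 + Σ Δx = -63 m.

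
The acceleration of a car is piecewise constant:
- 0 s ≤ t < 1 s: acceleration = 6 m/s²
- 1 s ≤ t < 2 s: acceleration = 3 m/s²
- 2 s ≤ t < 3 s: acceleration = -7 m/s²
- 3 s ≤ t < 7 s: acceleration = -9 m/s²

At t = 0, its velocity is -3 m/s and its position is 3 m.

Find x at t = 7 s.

On each constant-a segment, Δv = aΔt and Δx = v₀Δt + ½aΔt²; chain segment to segment.
0–1 s: v starts -3 m/s; Δx = -3·1 + ½·6·1² = 0 m; v ends 3 m/s.
1–2 s: v starts 3 m/s; Δx = 3·1 + ½·3·1² = 4.5 m; v ends 6 m/s.
2–3 s: v starts 6 m/s; Δx = 6·1 + ½·-7·1² = 2.5 m; v ends -1 m/s.
3–7 s: v starts -1 m/s; Δx = -1·4 + ½·-9·4² = -76 m; v ends -37 m/s.
x(7) = 3 + Σ Δx = -66 m.

-66 m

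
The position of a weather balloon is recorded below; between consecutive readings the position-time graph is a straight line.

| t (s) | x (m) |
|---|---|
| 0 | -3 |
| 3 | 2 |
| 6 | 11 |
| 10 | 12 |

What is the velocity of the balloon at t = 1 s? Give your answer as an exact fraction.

Velocity is the slope of the x-t graph on 0–3 s: (2 − -3)/(3 − 0) = 5/3 m/s.

5/3 m/s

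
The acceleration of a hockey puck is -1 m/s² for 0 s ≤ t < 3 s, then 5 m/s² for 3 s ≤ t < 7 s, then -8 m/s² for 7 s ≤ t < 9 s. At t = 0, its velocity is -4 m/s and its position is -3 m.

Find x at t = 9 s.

On each constant-a segment, Δv = aΔt and Δx = v₀Δt + ½aΔt²; chain segment to segment.
0–3 s: v starts -4 m/s; Δx = -4·3 + ½·-1·3² = -16.5 m; v ends -7 m/s.
3–7 s: v starts -7 m/s; Δx = -7·4 + ½·5·4² = 12 m; v ends 13 m/s.
7–9 s: v starts 13 m/s; Δx = 13·2 + ½·-8·2² = 10 m; v ends -3 m/s.
x(9) = -3 + Σ Δx = 2.5 m.

2.5 m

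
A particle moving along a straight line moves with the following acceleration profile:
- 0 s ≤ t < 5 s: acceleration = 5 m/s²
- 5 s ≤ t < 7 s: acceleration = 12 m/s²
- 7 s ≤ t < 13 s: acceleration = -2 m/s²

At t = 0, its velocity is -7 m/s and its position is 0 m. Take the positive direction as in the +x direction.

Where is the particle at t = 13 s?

303.5 m

On each constant-a segment, Δv = aΔt and Δx = v₀Δt + ½aΔt²; chain segment to segment.
0–5 s: v starts -7 m/s; Δx = -7·5 + ½·5·5² = 27.5 m; v ends 18 m/s.
5–7 s: v starts 18 m/s; Δx = 18·2 + ½·12·2² = 60 m; v ends 42 m/s.
7–13 s: v starts 42 m/s; Δx = 42·6 + ½·-2·6² = 216 m; v ends 30 m/s.
x(13) = 0 + Σ Δx = 303.5 m.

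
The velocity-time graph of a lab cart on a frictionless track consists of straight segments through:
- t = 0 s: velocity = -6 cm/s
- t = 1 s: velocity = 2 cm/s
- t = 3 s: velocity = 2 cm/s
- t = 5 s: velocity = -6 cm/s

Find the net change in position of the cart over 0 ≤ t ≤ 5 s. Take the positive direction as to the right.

Displacement is the signed area under the v-t curve.
0–1 s: ½(-6 + 2)(1) = -2 cm
1–3 s: 2 × 2 = 4 cm
3–5 s: ½(2 + -6)(2) = -4 cm
Net displacement = -2 cm

-2 cm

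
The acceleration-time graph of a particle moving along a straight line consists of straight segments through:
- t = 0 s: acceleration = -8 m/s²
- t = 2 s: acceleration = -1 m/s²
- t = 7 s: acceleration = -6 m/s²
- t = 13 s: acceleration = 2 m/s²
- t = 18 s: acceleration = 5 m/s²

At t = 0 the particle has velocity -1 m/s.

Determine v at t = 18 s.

Δv equals the area under the a-t graph; then v = v₀ + Δv.
0–2 s: ½(-8 + -1)(2) = -9 m/s
2–7 s: ½(-1 + -6)(5) = -17.5 m/s
7–13 s: ½(-6 + 2)(6) = -12 m/s
13–18 s: ½(2 + 5)(5) = 17.5 m/s
Δv = -21 m/s, so v(18) = -1 + (-21) = -22 m/s.

-22 m/s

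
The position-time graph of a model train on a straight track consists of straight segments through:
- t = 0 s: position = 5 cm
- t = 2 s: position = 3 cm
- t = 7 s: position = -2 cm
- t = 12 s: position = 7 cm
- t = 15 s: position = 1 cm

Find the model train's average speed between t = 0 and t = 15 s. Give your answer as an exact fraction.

Average speed = (total path length)/(elapsed time); on a piecewise-linear x-t graph the path length is Σ|Δx|.
0–2 s: |Δx| = |3 − 5| = 2 cm
2–7 s: |Δx| = |-2 − 3| = 5 cm
7–12 s: |Δx| = |7 − -2| = 9 cm
12–15 s: |Δx| = |1 − 7| = 6 cm
Total path = 22 cm; average speed = 22/15 = 22/15 cm/s.

22/15 cm/s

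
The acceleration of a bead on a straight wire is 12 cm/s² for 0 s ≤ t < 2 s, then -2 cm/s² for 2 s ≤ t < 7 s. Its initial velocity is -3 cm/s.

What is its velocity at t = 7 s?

Δv equals the area under the a-t graph; then v = v₀ + Δv.
0–2 s: 12 × 2 = 24 cm/s
2–7 s: -2 × 5 = -10 cm/s
Δv = 14 cm/s, so v(7) = -3 + (14) = 11 cm/s.

11 cm/s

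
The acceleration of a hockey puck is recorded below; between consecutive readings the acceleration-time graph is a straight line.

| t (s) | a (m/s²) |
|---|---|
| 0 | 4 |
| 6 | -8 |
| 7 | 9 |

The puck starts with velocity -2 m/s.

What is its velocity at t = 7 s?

Δv equals the area under the a-t graph; then v = v₀ + Δv.
0–6 s: ½(4 + -8)(6) = -12 m/s
6–7 s: ½(-8 + 9)(1) = 0.5 m/s
Δv = -11.5 m/s, so v(7) = -2 + (-11.5) = -13.5 m/s.

-13.5 m/s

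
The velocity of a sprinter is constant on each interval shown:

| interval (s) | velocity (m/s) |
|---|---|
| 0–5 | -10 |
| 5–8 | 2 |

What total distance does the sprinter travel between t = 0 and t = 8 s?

56 m

Distance (not displacement) is the total path length: add the absolute areas under v-t.
0–5 s: |-10| × 5 = 50 m
5–8 s: |2| × 3 = 6 m
Total distance = 56 m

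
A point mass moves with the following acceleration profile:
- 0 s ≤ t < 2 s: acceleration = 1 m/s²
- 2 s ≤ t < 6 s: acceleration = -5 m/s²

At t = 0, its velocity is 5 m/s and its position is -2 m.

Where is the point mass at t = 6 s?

-2 m

On each constant-a segment, Δv = aΔt and Δx = v₀Δt + ½aΔt²; chain segment to segment.
0–2 s: v starts 5 m/s; Δx = 5·2 + ½·1·2² = 12 m; v ends 7 m/s.
2–6 s: v starts 7 m/s; Δx = 7·4 + ½·-5·4² = -12 m; v ends -13 m/s.
x(6) = -2 + Σ Δx = -2 m.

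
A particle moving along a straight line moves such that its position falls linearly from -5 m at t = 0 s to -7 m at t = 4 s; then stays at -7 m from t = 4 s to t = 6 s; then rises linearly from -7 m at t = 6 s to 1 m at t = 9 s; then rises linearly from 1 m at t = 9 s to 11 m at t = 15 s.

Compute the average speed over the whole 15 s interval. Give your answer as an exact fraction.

4/3 m/s

Average speed = (total path length)/(elapsed time); on a piecewise-linear x-t graph the path length is Σ|Δx|.
0–4 s: |Δx| = |-7 − -5| = 2 m
4–6 s: |Δx| = |-7 − -7| = 0 m
6–9 s: |Δx| = |1 − -7| = 8 m
9–15 s: |Δx| = |11 − 1| = 10 m
Total path = 20 m; average speed = 20/15 = 4/3 m/s.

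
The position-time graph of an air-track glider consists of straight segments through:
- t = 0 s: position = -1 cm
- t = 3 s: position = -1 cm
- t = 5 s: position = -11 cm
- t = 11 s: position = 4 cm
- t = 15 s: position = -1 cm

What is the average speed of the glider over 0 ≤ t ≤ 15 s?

2 cm/s

Average speed = (total path length)/(elapsed time); on a piecewise-linear x-t graph the path length is Σ|Δx|.
0–3 s: |Δx| = |-1 − -1| = 0 cm
3–5 s: |Δx| = |-11 − -1| = 10 cm
5–11 s: |Δx| = |4 − -11| = 15 cm
11–15 s: |Δx| = |-1 − 4| = 5 cm
Total path = 30 cm; average speed = 30/15 = 2 cm/s.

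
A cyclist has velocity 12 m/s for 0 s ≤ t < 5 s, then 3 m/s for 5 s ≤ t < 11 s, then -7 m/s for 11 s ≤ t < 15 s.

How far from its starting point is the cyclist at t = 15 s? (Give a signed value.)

50 m

Displacement is the signed area under the v-t curve.
0–5 s: 12 × 5 = 60 m
5–11 s: 3 × 6 = 18 m
11–15 s: -7 × 4 = -28 m
Net displacement = 50 m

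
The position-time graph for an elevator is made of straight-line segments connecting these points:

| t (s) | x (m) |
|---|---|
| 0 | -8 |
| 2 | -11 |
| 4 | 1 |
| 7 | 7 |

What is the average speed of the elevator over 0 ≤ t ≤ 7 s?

3 m/s

Average speed = (total path length)/(elapsed time); on a piecewise-linear x-t graph the path length is Σ|Δx|.
0–2 s: |Δx| = |-11 − -8| = 3 m
2–4 s: |Δx| = |1 − -11| = 12 m
4–7 s: |Δx| = |7 − 1| = 6 m
Total path = 21 m; average speed = 21/7 = 3 m/s.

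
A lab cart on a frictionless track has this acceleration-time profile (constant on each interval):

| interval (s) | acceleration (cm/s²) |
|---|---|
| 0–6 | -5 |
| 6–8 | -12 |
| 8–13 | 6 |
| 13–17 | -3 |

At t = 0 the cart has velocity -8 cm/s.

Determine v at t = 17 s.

-44 cm/s

Δv equals the area under the a-t graph; then v = v₀ + Δv.
0–6 s: -5 × 6 = -30 cm/s
6–8 s: -12 × 2 = -24 cm/s
8–13 s: 6 × 5 = 30 cm/s
13–17 s: -3 × 4 = -12 cm/s
Δv = -36 cm/s, so v(17) = -8 + (-36) = -44 cm/s.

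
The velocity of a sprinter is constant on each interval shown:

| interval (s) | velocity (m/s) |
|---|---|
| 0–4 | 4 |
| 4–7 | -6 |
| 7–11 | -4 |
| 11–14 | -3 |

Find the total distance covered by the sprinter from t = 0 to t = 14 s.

59 m

Total distance travelled is ∫|v| dt — sum the magnitudes of each area piece.
0–4 s: |4| × 4 = 16 m
4–7 s: |-6| × 3 = 18 m
7–11 s: |-4| × 4 = 16 m
11–14 s: |-3| × 3 = 9 m
Total distance = 59 m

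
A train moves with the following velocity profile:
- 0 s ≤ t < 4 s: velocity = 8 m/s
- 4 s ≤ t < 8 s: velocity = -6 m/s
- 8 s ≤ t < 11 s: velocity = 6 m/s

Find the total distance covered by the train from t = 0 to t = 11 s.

Distance (not displacement) is the total path length: add the absolute areas under v-t.
0–4 s: |8| × 4 = 32 m
4–8 s: |-6| × 4 = 24 m
8–11 s: |6| × 3 = 18 m
Total distance = 74 m

74 m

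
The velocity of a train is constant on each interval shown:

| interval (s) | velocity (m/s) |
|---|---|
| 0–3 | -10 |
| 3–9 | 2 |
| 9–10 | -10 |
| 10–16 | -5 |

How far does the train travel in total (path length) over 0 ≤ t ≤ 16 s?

Distance (not displacement) is the total path length: add the absolute areas under v-t.
0–3 s: |-10| × 3 = 30 m
3–9 s: |2| × 6 = 12 m
9–10 s: |-10| × 1 = 10 m
10–16 s: |-5| × 6 = 30 m
Total distance = 82 m

82 m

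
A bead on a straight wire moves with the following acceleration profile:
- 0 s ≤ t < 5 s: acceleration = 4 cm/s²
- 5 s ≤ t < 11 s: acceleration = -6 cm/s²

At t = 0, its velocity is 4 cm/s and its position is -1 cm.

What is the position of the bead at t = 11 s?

On each constant-a segment, Δv = aΔt and Δx = v₀Δt + ½aΔt²; chain segment to segment.
0–5 s: v starts 4 cm/s; Δx = 4·5 + ½·4·5² = 70 cm; v ends 24 cm/s.
5–11 s: v starts 24 cm/s; Δx = 24·6 + ½·-6·6² = 36 cm; v ends -12 cm/s.
x(11) = -1 + Σ Δx = 105 cm.

105 cm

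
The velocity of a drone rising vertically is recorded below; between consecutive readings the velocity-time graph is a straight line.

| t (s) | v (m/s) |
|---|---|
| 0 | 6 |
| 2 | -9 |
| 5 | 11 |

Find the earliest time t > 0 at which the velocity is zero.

v changes sign on 0–2 s (from 6 to -9); the graph is linear there, so v = 0 at t = 0 + (-6)·(2 − 0)/(-9 − 6) = 0.8 s.

t = 0.8 s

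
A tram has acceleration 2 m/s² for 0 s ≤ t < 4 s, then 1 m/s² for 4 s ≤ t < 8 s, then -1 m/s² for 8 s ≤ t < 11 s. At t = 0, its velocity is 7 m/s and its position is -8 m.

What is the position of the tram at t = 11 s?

On each constant-a segment, Δv = aΔt and Δx = v₀Δt + ½aΔt²; chain segment to segment.
0–4 s: v starts 7 m/s; Δx = 7·4 + ½·2·4² = 44 m; v ends 15 m/s.
4–8 s: v starts 15 m/s; Δx = 15·4 + ½·1·4² = 68 m; v ends 19 m/s.
8–11 s: v starts 19 m/s; Δx = 19·3 + ½·-1·3² = 52.5 m; v ends 16 m/s.
x(11) = -8 + Σ Δx = 156.5 m.

156.5 m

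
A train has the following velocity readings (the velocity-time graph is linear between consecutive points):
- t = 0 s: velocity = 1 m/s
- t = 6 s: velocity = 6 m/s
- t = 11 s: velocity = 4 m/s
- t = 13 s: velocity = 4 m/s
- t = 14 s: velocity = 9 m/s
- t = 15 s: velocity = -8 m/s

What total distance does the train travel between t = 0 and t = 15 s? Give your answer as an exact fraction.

1101/17 m

Distance (not displacement) is the total path length: add the absolute areas under v-t.
0–6 s: |½(1 + 6)(6)| = 21 m
6–11 s: |½(6 + 4)(5)| = 25 m
11–13 s: |4| × 2 = 8 m
13–14 s: |½(4 + 9)(1)| = 6.5 m
14–15 s: v = 0 at t = 247/17 s; triangle areas 81/34 + 32/17 = 145/34 m
Total distance = 1101/17 m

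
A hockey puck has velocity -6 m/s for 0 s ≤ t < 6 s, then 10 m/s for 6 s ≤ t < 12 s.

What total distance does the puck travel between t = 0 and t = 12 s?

96 m

Total distance travelled is ∫|v| dt — sum the magnitudes of each area piece.
0–6 s: |-6| × 6 = 36 m
6–12 s: |10| × 6 = 60 m
Total distance = 96 m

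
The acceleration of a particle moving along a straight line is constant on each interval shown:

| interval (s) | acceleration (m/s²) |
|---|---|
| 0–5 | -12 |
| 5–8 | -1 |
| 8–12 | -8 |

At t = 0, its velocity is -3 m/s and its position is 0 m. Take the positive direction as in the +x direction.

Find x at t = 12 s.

-686.5 m

On each constant-a segment, Δv = aΔt and Δx = v₀Δt + ½aΔt²; chain segment to segment.
0–5 s: v starts -3 m/s; Δx = -3·5 + ½·-12·5² = -165 m; v ends -63 m/s.
5–8 s: v starts -63 m/s; Δx = -63·3 + ½·-1·3² = -193.5 m; v ends -66 m/s.
8–12 s: v starts -66 m/s; Δx = -66·4 + ½·-8·4² = -328 m; v ends -98 m/s.
x(12) = 0 + Σ Δx = -686.5 m.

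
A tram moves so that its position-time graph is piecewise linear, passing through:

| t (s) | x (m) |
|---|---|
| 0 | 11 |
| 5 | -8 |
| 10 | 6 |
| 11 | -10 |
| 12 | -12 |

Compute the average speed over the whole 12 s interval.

Average speed = (total path length)/(elapsed time); on a piecewise-linear x-t graph the path length is Σ|Δx|.
0–5 s: |Δx| = |-8 − 11| = 19 m
5–10 s: |Δx| = |6 − -8| = 14 m
10–11 s: |Δx| = |-10 − 6| = 16 m
11–12 s: |Δx| = |-12 − -10| = 2 m
Total path = 51 m; average speed = 51/12 = 4.25 m/s.

4.25 m/s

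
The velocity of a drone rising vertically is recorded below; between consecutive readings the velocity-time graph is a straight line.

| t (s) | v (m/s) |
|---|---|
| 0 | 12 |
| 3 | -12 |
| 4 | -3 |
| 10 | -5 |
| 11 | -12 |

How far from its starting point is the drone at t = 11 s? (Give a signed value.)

-40 m

Net displacement equals the area under the velocity-time graph (areas below the axis count negative).
0–3 s: ½(12 + -12)(3) = 0 m
3–4 s: ½(-12 + -3)(1) = -7.5 m
4–10 s: ½(-3 + -5)(6) = -24 m
10–11 s: ½(-5 + -12)(1) = -8.5 m
Net displacement = -40 m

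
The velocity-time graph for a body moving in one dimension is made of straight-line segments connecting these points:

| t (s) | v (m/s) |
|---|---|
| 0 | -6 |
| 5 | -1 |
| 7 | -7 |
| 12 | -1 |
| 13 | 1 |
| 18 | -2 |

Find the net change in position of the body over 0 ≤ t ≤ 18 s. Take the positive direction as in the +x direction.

-48 m

Net displacement equals the area under the velocity-time graph (areas below the axis count negative).
0–5 s: ½(-6 + -1)(5) = -17.5 m
5–7 s: ½(-1 + -7)(2) = -8 m
7–12 s: ½(-7 + -1)(5) = -20 m
12–13 s: ½(-1 + 1)(1) = 0 m
13–18 s: ½(1 + -2)(5) = -2.5 m
Net displacement = -48 m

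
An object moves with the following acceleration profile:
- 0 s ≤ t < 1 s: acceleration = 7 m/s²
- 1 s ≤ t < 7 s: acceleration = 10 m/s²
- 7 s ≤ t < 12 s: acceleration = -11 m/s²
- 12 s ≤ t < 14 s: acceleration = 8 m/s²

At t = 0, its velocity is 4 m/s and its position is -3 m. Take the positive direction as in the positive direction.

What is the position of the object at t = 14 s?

On each constant-a segment, Δv = aΔt and Δx = v₀Δt + ½aΔt²; chain segment to segment.
0–1 s: v starts 4 m/s; Δx = 4·1 + ½·7·1² = 7.5 m; v ends 11 m/s.
1–7 s: v starts 11 m/s; Δx = 11·6 + ½·10·6² = 246 m; v ends 71 m/s.
7–12 s: v starts 71 m/s; Δx = 71·5 + ½·-11·5² = 217.5 m; v ends 16 m/s.
12–14 s: v starts 16 m/s; Δx = 16·2 + ½·8·2² = 48 m; v ends 32 m/s.
x(14) = -3 + Σ Δx = 516 m.

516 m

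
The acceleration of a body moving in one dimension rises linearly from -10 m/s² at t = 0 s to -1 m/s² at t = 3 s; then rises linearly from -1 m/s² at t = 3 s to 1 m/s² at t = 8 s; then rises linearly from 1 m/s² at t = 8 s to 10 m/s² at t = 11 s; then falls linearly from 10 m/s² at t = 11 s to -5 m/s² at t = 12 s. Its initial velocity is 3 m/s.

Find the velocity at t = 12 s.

5.5 m/s

Δv equals the area under the a-t graph; then v = v₀ + Δv.
0–3 s: ½(-10 + -1)(3) = -16.5 m/s
3–8 s: ½(-1 + 1)(5) = 0 m/s
8–11 s: ½(1 + 10)(3) = 16.5 m/s
11–12 s: ½(10 + -5)(1) = 2.5 m/s
Δv = 2.5 m/s, so v(12) = 3 + (2.5) = 5.5 m/s.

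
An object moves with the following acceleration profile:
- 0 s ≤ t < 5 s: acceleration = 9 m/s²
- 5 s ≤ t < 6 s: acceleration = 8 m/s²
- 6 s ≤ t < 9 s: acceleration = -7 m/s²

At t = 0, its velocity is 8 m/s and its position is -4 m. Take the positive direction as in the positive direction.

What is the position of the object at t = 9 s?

357 m

On each constant-a segment, Δv = aΔt and Δx = v₀Δt + ½aΔt²; chain segment to segment.
0–5 s: v starts 8 m/s; Δx = 8·5 + ½·9·5² = 152.5 m; v ends 53 m/s.
5–6 s: v starts 53 m/s; Δx = 53·1 + ½·8·1² = 57 m; v ends 61 m/s.
6–9 s: v starts 61 m/s; Δx = 61·3 + ½·-7·3² = 151.5 m; v ends 40 m/s.
x(9) = -4 + Σ Δx = 357 m.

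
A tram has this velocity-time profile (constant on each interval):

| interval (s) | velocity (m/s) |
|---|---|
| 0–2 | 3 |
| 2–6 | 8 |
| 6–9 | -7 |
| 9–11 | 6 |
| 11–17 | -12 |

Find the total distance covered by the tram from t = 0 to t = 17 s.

Total distance travelled is ∫|v| dt — sum the magnitudes of each area piece.
0–2 s: |3| × 2 = 6 m
2–6 s: |8| × 4 = 32 m
6–9 s: |-7| × 3 = 21 m
9–11 s: |6| × 2 = 12 m
11–17 s: |-12| × 6 = 72 m
Total distance = 143 m

143 m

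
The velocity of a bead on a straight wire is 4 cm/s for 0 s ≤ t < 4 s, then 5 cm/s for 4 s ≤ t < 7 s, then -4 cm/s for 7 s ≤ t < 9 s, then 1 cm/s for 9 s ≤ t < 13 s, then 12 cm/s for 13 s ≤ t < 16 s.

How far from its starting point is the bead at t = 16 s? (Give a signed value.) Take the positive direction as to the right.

63 cm

Displacement is the signed area under the v-t curve.
0–4 s: 4 × 4 = 16 cm
4–7 s: 5 × 3 = 15 cm
7–9 s: -4 × 2 = -8 cm
9–13 s: 1 × 4 = 4 cm
13–16 s: 12 × 3 = 36 cm
Net displacement = 63 cm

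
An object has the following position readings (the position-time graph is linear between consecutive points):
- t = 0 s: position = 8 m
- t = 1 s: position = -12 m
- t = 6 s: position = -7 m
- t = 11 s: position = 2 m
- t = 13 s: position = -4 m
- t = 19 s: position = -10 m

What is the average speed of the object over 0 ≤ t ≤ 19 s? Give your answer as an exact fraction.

46/19 m/s

Average speed = (total path length)/(elapsed time); on a piecewise-linear x-t graph the path length is Σ|Δx|.
0–1 s: |Δx| = |-12 − 8| = 20 m
1–6 s: |Δx| = |-7 − -12| = 5 m
6–11 s: |Δx| = |2 − -7| = 9 m
11–13 s: |Δx| = |-4 − 2| = 6 m
13–19 s: |Δx| = |-10 − -4| = 6 m
Total path = 46 m; average speed = 46/19 = 46/19 m/s.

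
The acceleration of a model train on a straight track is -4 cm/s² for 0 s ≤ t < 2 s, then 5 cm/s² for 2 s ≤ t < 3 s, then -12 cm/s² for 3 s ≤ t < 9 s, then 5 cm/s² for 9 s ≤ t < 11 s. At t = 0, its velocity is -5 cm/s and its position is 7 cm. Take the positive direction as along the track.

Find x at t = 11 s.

-435.5 cm

On each constant-a segment, Δv = aΔt and Δx = v₀Δt + ½aΔt²; chain segment to segment.
0–2 s: v starts -5 cm/s; Δx = -5·2 + ½·-4·2² = -18 cm; v ends -13 cm/s.
2–3 s: v starts -13 cm/s; Δx = -13·1 + ½·5·1² = -10.5 cm; v ends -8 cm/s.
3–9 s: v starts -8 cm/s; Δx = -8·6 + ½·-12·6² = -264 cm; v ends -80 cm/s.
9–11 s: v starts -80 cm/s; Δx = -80·2 + ½·5·2² = -150 cm; v ends -70 cm/s.
x(11) = 7 + Σ Δx = -435.5 cm.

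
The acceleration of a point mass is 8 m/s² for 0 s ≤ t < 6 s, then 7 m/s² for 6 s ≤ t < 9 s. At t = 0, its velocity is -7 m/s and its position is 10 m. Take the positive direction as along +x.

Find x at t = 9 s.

266.5 m

On each constant-a segment, Δv = aΔt and Δx = v₀Δt + ½aΔt²; chain segment to segment.
0–6 s: v starts -7 m/s; Δx = -7·6 + ½·8·6² = 102 m; v ends 41 m/s.
6–9 s: v starts 41 m/s; Δx = 41·3 + ½·7·3² = 154.5 m; v ends 62 m/s.
x(9) = 10 + Σ Δx = 266.5 m.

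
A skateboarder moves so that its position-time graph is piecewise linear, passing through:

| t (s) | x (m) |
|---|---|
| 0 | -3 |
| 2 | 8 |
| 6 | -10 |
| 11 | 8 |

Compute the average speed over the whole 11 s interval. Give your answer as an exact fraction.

Average speed = (total path length)/(elapsed time); on a piecewise-linear x-t graph the path length is Σ|Δx|.
0–2 s: |Δx| = |8 − -3| = 11 m
2–6 s: |Δx| = |-10 − 8| = 18 m
6–11 s: |Δx| = |8 − -10| = 18 m
Total path = 47 m; average speed = 47/11 = 47/11 m/s.

47/11 m/s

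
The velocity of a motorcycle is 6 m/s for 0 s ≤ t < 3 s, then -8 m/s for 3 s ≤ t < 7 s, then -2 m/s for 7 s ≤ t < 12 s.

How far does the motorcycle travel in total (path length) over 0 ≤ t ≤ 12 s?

60 m

Distance (not displacement) is the total path length: add the absolute areas under v-t.
0–3 s: |6| × 3 = 18 m
3–7 s: |-8| × 4 = 32 m
7–12 s: |-2| × 5 = 10 m
Total distance = 60 m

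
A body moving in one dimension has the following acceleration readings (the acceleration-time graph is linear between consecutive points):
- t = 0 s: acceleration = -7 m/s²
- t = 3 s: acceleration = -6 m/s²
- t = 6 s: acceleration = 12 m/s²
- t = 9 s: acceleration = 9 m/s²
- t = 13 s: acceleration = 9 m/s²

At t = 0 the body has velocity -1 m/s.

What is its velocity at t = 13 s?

Δv equals the area under the a-t graph; then v = v₀ + Δv.
0–3 s: ½(-7 + -6)(3) = -19.5 m/s
3–6 s: ½(-6 + 12)(3) = 9 m/s
6–9 s: ½(12 + 9)(3) = 31.5 m/s
9–13 s: 9 × 4 = 36 m/s
Δv = 57 m/s, so v(13) = -1 + (57) = 56 m/s.

56 m/s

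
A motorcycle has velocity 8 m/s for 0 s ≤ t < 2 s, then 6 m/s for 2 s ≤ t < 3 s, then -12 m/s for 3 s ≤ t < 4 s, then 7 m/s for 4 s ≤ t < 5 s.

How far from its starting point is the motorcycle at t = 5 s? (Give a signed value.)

Net displacement equals the area under the velocity-time graph (areas below the axis count negative).
0–2 s: 8 × 2 = 16 m
2–3 s: 6 × 1 = 6 m
3–4 s: -12 × 1 = -12 m
4–5 s: 7 × 1 = 7 m
Net displacement = 17 m

17 m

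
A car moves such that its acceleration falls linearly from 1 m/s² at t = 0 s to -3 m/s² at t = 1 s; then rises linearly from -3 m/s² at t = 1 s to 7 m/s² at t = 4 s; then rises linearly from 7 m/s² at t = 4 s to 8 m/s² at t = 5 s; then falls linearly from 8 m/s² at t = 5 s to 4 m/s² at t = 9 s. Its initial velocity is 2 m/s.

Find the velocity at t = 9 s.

Δv equals the area under the a-t graph; then v = v₀ + Δv.
0–1 s: ½(1 + -3)(1) = -1 m/s
1–4 s: ½(-3 + 7)(3) = 6 m/s
4–5 s: ½(7 + 8)(1) = 7.5 m/s
5–9 s: ½(8 + 4)(4) = 24 m/s
Δv = 36.5 m/s, so v(9) = 2 + (36.5) = 38.5 m/s.

38.5 m/s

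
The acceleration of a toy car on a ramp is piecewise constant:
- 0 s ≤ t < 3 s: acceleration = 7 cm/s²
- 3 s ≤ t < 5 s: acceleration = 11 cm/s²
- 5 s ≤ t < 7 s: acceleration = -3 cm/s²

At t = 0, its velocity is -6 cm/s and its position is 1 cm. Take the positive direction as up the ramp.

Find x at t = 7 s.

On each constant-a segment, Δv = aΔt and Δx = v₀Δt + ½aΔt²; chain segment to segment.
0–3 s: v starts -6 cm/s; Δx = -6·3 + ½·7·3² = 13.5 cm; v ends 15 cm/s.
3–5 s: v starts 15 cm/s; Δx = 15·2 + ½·11·2² = 52 cm; v ends 37 cm/s.
5–7 s: v starts 37 cm/s; Δx = 37·2 + ½·-3·2² = 68 cm; v ends 31 cm/s.
x(7) = 1 + Σ Δx = 134.5 cm.

134.5 cm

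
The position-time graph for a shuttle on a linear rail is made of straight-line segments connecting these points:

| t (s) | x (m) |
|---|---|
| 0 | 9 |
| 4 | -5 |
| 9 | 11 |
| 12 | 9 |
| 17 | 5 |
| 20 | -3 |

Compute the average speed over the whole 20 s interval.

Average speed = (total path length)/(elapsed time); on a piecewise-linear x-t graph the path length is Σ|Δx|.
0–4 s: |Δx| = |-5 − 9| = 14 m
4–9 s: |Δx| = |11 − -5| = 16 m
9–12 s: |Δx| = |9 − 11| = 2 m
12–17 s: |Δx| = |5 − 9| = 4 m
17–20 s: |Δx| = |-3 − 5| = 8 m
Total path = 44 m; average speed = 44/20 = 2.2 m/s.

2.2 m/s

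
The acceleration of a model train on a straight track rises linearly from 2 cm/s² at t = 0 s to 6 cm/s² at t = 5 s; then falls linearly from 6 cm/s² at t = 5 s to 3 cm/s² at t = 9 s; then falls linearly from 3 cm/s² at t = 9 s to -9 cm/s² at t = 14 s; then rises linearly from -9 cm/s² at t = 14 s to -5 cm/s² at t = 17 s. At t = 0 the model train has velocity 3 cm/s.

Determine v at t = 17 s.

Δv equals the area under the a-t graph; then v = v₀ + Δv.
0–5 s: ½(2 + 6)(5) = 20 cm/s
5–9 s: ½(6 + 3)(4) = 18 cm/s
9–14 s: ½(3 + -9)(5) = -15 cm/s
14–17 s: ½(-9 + -5)(3) = -21 cm/s
Δv = 2 cm/s, so v(17) = 3 + (2) = 5 cm/s.

5 cm/s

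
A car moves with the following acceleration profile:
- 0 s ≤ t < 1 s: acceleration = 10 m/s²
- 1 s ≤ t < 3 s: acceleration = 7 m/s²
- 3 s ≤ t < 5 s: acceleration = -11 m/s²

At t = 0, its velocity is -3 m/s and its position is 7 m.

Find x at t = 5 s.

57 m

On each constant-a segment, Δv = aΔt and Δx = v₀Δt + ½aΔt²; chain segment to segment.
0–1 s: v starts -3 m/s; Δx = -3·1 + ½·10·1² = 2 m; v ends 7 m/s.
1–3 s: v starts 7 m/s; Δx = 7·2 + ½·7·2² = 28 m; v ends 21 m/s.
3–5 s: v starts 21 m/s; Δx = 21·2 + ½·-11·2² = 20 m; v ends -1 m/s.
x(5) = 7 + Σ Δx = 57 m.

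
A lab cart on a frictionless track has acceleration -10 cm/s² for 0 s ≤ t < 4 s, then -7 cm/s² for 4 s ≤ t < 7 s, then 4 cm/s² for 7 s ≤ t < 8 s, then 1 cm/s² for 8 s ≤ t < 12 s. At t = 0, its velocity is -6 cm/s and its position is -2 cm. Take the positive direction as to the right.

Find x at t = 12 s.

On each constant-a segment, Δv = aΔt and Δx = v₀Δt + ½aΔt²; chain segment to segment.
0–4 s: v starts -6 cm/s; Δx = -6·4 + ½·-10·4² = -104 cm; v ends -46 cm/s.
4–7 s: v starts -46 cm/s; Δx = -46·3 + ½·-7·3² = -169.5 cm; v ends -67 cm/s.
7–8 s: v starts -67 cm/s; Δx = -67·1 + ½·4·1² = -65 cm; v ends -63 cm/s.
8–12 s: v starts -63 cm/s; Δx = -63·4 + ½·1·4² = -244 cm; v ends -59 cm/s.
x(12) = -2 + Σ Δx = -584.5 cm.

-584.5 cm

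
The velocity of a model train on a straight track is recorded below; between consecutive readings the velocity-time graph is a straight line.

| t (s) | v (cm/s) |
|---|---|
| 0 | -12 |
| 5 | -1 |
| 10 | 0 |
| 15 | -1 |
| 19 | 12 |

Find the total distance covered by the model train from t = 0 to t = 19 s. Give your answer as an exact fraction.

1555/26 cm

Total distance travelled is ∫|v| dt — sum the magnitudes of each area piece.
0–5 s: |½(-12 + -1)(5)| = 32.5 cm
5–10 s: |½(-1 + 0)(5)| = 2.5 cm
10–15 s: |½(0 + -1)(5)| = 2.5 cm
15–19 s: v = 0 at t = 199/13 s; triangle areas 2/13 + 288/13 = 290/13 cm
Total distance = 1555/26 cm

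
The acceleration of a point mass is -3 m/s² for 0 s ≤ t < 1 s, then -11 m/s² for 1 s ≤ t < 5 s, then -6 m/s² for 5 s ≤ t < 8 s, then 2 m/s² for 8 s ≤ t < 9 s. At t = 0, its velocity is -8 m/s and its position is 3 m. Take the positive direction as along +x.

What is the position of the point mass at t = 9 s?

On each constant-a segment, Δv = aΔt and Δx = v₀Δt + ½aΔt²; chain segment to segment.
0–1 s: v starts -8 m/s; Δx = -8·1 + ½·-3·1² = -9.5 m; v ends -11 m/s.
1–5 s: v starts -11 m/s; Δx = -11·4 + ½·-11·4² = -132 m; v ends -55 m/s.
5–8 s: v starts -55 m/s; Δx = -55·3 + ½·-6·3² = -192 m; v ends -73 m/s.
8–9 s: v starts -73 m/s; Δx = -73·1 + ½·2·1² = -72 m; v ends -71 m/s.
x(9) = 3 + Σ Δx = -402.5 m.

-402.5 m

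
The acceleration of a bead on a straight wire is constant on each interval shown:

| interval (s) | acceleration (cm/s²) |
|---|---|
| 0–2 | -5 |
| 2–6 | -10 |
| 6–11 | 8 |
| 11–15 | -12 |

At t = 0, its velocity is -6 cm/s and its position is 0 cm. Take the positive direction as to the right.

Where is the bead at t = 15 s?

On each constant-a segment, Δv = aΔt and Δx = v₀Δt + ½aΔt²; chain segment to segment.
0–2 s: v starts -6 cm/s; Δx = -6·2 + ½·-5·2² = -22 cm; v ends -16 cm/s.
2–6 s: v starts -16 cm/s; Δx = -16·4 + ½·-10·4² = -144 cm; v ends -56 cm/s.
6–11 s: v starts -56 cm/s; Δx = -56·5 + ½·8·5² = -180 cm; v ends -16 cm/s.
11–15 s: v starts -16 cm/s; Δx = -16·4 + ½·-12·4² = -160 cm; v ends -64 cm/s.
x(15) = 0 + Σ Δx = -506 cm.

-506 cm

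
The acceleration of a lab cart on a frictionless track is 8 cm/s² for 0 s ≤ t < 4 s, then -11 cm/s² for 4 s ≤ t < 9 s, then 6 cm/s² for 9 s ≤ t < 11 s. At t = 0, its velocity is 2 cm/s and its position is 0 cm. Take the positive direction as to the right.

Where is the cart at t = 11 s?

On each constant-a segment, Δv = aΔt and Δx = v₀Δt + ½aΔt²; chain segment to segment.
0–4 s: v starts 2 cm/s; Δx = 2·4 + ½·8·4² = 72 cm; v ends 34 cm/s.
4–9 s: v starts 34 cm/s; Δx = 34·5 + ½·-11·5² = 32.5 cm; v ends -21 cm/s.
9–11 s: v starts -21 cm/s; Δx = -21·2 + ½·6·2² = -30 cm; v ends -9 cm/s.
x(11) = 0 + Σ Δx = 74.5 cm.

74.5 cm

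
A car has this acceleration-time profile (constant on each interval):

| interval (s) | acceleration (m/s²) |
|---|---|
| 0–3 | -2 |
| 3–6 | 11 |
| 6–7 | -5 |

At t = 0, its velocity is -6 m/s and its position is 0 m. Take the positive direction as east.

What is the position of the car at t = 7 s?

On each constant-a segment, Δv = aΔt and Δx = v₀Δt + ½aΔt²; chain segment to segment.
0–3 s: v starts -6 m/s; Δx = -6·3 + ½·-2·3² = -27 m; v ends -12 m/s.
3–6 s: v starts -12 m/s; Δx = -12·3 + ½·11·3² = 13.5 m; v ends 21 m/s.
6–7 s: v starts 21 m/s; Δx = 21·1 + ½·-5·1² = 18.5 m; v ends 16 m/s.
x(7) = 0 + Σ Δx = 5 m.

5 m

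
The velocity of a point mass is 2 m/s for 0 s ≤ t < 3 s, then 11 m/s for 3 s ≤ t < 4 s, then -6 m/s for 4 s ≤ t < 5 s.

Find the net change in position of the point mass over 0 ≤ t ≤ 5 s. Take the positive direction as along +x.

11 m

Displacement is the signed area under the v-t curve.
0–3 s: 2 × 3 = 6 m
3–4 s: 11 × 1 = 11 m
4–5 s: -6 × 1 = -6 m
Net displacement = 11 m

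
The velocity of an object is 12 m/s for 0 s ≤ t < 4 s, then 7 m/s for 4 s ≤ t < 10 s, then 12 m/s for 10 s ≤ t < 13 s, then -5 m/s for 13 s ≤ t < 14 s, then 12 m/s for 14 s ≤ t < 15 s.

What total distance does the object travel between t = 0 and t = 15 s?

Distance (not displacement) is the total path length: add the absolute areas under v-t.
0–4 s: |12| × 4 = 48 m
4–10 s: |7| × 6 = 42 m
10–13 s: |12| × 3 = 36 m
13–14 s: |-5| × 1 = 5 m
14–15 s: |12| × 1 = 12 m
Total distance = 143 m

143 m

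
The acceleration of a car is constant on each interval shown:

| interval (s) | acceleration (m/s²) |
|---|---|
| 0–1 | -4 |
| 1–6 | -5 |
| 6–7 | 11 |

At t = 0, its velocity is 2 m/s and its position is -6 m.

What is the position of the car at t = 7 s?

-100 m

On each constant-a segment, Δv = aΔt and Δx = v₀Δt + ½aΔt²; chain segment to segment.
0–1 s: v starts 2 m/s; Δx = 2·1 + ½·-4·1² = 0 m; v ends -2 m/s.
1–6 s: v starts -2 m/s; Δx = -2·5 + ½·-5·5² = -72.5 m; v ends -27 m/s.
6–7 s: v starts -27 m/s; Δx = -27·1 + ½·11·1² = -21.5 m; v ends -16 m/s.
x(7) = -6 + Σ Δx = -100 m.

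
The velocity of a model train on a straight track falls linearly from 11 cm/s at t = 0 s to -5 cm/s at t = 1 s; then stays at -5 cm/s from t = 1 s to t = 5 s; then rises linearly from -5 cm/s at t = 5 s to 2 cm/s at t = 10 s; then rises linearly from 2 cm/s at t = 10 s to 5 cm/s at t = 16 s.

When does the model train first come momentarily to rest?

v changes sign on 0–1 s (from 11 to -5); the graph is linear there, so v = 0 at t = 0 + (-11)·(1 − 0)/(-5 − 11) = 0.6875 s.

t = 0.6875 s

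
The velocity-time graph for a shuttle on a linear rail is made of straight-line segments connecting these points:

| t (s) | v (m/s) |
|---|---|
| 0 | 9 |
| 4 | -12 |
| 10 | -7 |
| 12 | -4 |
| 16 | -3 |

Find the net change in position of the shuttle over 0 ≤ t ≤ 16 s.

-88 m

Displacement is the signed area under the v-t curve.
0–4 s: ½(9 + -12)(4) = -6 m
4–10 s: ½(-12 + -7)(6) = -57 m
10–12 s: ½(-7 + -4)(2) = -11 m
12–16 s: ½(-4 + -3)(4) = -14 m
Net displacement = -88 m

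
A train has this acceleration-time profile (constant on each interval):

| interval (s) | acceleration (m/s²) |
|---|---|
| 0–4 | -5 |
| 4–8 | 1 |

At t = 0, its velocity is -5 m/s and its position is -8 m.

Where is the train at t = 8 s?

On each constant-a segment, Δv = aΔt and Δx = v₀Δt + ½aΔt²; chain segment to segment.
0–4 s: v starts -5 m/s; Δx = -5·4 + ½·-5·4² = -60 m; v ends -25 m/s.
4–8 s: v starts -25 m/s; Δx = -25·4 + ½·1·4² = -92 m; v ends -21 m/s.
x(8) = -8 + Σ Δx = -160 m.

-160 m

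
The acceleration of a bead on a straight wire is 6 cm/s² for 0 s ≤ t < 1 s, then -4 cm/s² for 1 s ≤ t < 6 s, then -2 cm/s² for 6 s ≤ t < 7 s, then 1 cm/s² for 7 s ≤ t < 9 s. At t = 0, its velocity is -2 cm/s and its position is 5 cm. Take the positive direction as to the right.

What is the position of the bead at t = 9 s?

On each constant-a segment, Δv = aΔt and Δx = v₀Δt + ½aΔt²; chain segment to segment.
0–1 s: v starts -2 cm/s; Δx = -2·1 + ½·6·1² = 1 cm; v ends 4 cm/s.
1–6 s: v starts 4 cm/s; Δx = 4·5 + ½·-4·5² = -30 cm; v ends -16 cm/s.
6–7 s: v starts -16 cm/s; Δx = -16·1 + ½·-2·1² = -17 cm; v ends -18 cm/s.
7–9 s: v starts -18 cm/s; Δx = -18·2 + ½·1·2² = -34 cm; v ends -16 cm/s.
x(9) = 5 + Σ Δx = -75 cm.

-75 cm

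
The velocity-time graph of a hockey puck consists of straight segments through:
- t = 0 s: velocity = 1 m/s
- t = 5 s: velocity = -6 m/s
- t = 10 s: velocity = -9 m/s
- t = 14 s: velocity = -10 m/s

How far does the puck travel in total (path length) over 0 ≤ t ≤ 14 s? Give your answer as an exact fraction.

Distance (not displacement) is the total path length: add the absolute areas under v-t.
0–5 s: v = 0 at t = 5/7 s; triangle areas 5/14 + 90/7 = 185/14 m
5–10 s: |½(-6 + -9)(5)| = 37.5 m
10–14 s: |½(-9 + -10)(4)| = 38 m
Total distance = 621/7 m

621/7 m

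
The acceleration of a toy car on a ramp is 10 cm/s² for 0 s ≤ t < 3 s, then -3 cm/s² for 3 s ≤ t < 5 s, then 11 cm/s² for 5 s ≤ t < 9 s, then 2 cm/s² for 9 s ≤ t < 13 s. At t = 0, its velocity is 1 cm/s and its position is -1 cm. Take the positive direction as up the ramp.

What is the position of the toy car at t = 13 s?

583 cm

On each constant-a segment, Δv = aΔt and Δx = v₀Δt + ½aΔt²; chain segment to segment.
0–3 s: v starts 1 cm/s; Δx = 1·3 + ½·10·3² = 48 cm; v ends 31 cm/s.
3–5 s: v starts 31 cm/s; Δx = 31·2 + ½·-3·2² = 56 cm; v ends 25 cm/s.
5–9 s: v starts 25 cm/s; Δx = 25·4 + ½·11·4² = 188 cm; v ends 69 cm/s.
9–13 s: v starts 69 cm/s; Δx = 69·4 + ½·2·4² = 292 cm; v ends 77 cm/s.
x(13) = -1 + Σ Δx = 583 cm.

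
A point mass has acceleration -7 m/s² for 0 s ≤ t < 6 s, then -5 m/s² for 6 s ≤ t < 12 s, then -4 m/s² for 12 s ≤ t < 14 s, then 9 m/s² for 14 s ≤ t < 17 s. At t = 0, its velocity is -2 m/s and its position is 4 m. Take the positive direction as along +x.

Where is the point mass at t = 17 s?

-849.5 m

On each constant-a segment, Δv = aΔt and Δx = v₀Δt + ½aΔt²; chain segment to segment.
0–6 s: v starts -2 m/s; Δx = -2·6 + ½·-7·6² = -138 m; v ends -44 m/s.
6–12 s: v starts -44 m/s; Δx = -44·6 + ½·-5·6² = -354 m; v ends -74 m/s.
12–14 s: v starts -74 m/s; Δx = -74·2 + ½·-4·2² = -156 m; v ends -82 m/s.
14–17 s: v starts -82 m/s; Δx = -82·3 + ½·9·3² = -205.5 m; v ends -55 m/s.
x(17) = 4 + Σ Δx = -849.5 m.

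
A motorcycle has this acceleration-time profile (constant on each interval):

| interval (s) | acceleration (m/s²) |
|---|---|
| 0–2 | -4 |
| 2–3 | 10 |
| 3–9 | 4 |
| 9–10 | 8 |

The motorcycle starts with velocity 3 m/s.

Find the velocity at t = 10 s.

37 m/s

Δv equals the area under the a-t graph; then v = v₀ + Δv.
0–2 s: -4 × 2 = -8 m/s
2–3 s: 10 × 1 = 10 m/s
3–9 s: 4 × 6 = 24 m/s
9–10 s: 8 × 1 = 8 m/s
Δv = 34 m/s, so v(10) = 3 + (34) = 37 m/s.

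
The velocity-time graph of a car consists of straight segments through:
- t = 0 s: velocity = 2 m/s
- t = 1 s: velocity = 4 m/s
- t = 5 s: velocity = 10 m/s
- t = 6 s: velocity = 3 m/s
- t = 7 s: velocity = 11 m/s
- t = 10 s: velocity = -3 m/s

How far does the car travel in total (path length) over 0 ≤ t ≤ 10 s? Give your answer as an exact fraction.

Distance (not displacement) is the total path length: add the absolute areas under v-t.
0–1 s: |½(2 + 4)(1)| = 3 m
1–5 s: |½(4 + 10)(4)| = 28 m
5–6 s: |½(10 + 3)(1)| = 6.5 m
6–7 s: |½(3 + 11)(1)| = 7 m
7–10 s: v = 0 at t = 131/14 s; triangle areas 363/28 + 27/28 = 195/14 m
Total distance = 409/7 m

409/7 m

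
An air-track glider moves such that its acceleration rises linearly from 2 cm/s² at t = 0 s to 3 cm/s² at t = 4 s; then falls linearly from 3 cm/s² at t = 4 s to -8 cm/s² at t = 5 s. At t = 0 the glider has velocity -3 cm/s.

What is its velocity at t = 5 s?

Δv equals the area under the a-t graph; then v = v₀ + Δv.
0–4 s: ½(2 + 3)(4) = 10 cm/s
4–5 s: ½(3 + -8)(1) = -2.5 cm/s
Δv = 7.5 cm/s, so v(5) = -3 + (7.5) = 4.5 cm/s.

4.5 cm/s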